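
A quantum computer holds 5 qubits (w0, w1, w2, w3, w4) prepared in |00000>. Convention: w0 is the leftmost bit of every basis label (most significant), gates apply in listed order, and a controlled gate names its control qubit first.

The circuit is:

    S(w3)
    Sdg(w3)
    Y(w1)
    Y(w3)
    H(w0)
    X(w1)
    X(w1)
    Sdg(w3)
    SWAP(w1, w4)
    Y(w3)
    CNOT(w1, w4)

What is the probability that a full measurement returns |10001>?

Outcome |10001> occurs with probability 1/2. Key observation: steps 1-2 multiply out to the identity, so the circuit reduces to the remaining gates.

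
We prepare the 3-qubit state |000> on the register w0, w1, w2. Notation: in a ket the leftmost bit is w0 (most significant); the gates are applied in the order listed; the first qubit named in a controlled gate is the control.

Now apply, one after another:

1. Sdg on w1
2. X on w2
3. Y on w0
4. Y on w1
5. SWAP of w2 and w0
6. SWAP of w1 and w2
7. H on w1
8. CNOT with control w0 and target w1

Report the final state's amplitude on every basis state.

The final amplitudes are sqrt(2)/2 on |101>, -sqrt(2)/2 on |111>, and 0 on every other basis state.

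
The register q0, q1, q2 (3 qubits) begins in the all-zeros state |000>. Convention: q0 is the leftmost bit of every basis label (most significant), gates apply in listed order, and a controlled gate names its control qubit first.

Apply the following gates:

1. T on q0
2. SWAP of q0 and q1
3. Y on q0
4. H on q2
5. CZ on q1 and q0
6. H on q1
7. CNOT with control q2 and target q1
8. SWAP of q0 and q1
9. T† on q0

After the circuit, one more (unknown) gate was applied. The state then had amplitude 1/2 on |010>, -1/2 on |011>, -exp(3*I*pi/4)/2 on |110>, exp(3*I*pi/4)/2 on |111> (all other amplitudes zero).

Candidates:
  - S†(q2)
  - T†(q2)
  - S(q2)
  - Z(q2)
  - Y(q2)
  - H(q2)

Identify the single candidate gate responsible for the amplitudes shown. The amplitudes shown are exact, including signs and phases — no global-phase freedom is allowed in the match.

The applied gate was Y(q2).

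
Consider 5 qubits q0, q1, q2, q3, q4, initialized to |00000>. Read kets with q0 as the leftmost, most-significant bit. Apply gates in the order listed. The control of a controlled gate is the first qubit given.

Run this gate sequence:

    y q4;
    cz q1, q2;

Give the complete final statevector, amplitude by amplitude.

The final amplitudes are I on |00001>, and 0 on every other basis state.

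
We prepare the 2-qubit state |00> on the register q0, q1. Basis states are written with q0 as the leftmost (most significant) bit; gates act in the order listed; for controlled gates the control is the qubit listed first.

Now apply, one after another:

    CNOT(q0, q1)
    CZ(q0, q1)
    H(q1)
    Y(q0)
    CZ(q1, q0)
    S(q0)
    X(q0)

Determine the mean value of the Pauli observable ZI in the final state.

The expectation value of ZI is 1.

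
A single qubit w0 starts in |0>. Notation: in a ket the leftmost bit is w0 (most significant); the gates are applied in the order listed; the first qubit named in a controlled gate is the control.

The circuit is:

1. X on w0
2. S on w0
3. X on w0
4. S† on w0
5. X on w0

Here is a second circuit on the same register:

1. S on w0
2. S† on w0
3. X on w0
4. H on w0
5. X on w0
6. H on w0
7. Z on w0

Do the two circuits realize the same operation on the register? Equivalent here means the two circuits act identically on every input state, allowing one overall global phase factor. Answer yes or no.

No — the two circuits implement different unitaries, even allowing a global phase.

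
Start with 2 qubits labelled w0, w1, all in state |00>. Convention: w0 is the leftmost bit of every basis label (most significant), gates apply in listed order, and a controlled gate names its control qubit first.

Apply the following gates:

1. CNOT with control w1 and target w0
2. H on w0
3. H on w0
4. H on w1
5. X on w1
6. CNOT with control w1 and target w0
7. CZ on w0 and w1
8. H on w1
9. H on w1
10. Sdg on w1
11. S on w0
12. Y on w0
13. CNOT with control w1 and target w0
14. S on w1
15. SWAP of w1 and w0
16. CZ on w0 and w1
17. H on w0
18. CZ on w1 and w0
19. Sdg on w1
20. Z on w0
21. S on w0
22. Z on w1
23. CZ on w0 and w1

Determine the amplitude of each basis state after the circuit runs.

The final amplitudes are 0 on |00>, -1/2 + I/2 on |01>, 0 on |10>, -1/2 + I/2 on |11>.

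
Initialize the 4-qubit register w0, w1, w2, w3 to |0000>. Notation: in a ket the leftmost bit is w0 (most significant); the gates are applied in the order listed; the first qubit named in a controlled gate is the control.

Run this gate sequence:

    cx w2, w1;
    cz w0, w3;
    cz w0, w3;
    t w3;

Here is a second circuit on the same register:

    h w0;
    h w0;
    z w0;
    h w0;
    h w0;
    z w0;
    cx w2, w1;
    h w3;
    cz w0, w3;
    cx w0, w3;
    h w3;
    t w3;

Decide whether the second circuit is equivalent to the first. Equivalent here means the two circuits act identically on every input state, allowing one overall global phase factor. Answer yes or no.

No: there is an input state on which the two circuits produce genuinely different outputs (not merely differing by a phase).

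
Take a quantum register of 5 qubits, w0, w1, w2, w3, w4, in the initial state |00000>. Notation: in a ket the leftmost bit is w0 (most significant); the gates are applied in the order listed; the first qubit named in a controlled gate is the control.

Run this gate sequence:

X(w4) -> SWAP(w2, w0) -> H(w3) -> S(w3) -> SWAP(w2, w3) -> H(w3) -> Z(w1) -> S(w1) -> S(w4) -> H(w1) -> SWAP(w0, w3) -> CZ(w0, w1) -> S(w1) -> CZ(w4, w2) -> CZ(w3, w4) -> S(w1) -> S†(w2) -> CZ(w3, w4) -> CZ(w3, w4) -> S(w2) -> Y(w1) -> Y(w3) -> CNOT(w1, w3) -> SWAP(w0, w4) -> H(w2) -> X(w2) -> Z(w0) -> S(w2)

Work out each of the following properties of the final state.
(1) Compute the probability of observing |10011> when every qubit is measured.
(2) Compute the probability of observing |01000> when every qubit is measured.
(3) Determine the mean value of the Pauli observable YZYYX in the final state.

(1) A full measurement returns |10011> with probability 1/8.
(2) The probability of measuring |01000> is 0.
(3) The expectation value of YZYYX is 0.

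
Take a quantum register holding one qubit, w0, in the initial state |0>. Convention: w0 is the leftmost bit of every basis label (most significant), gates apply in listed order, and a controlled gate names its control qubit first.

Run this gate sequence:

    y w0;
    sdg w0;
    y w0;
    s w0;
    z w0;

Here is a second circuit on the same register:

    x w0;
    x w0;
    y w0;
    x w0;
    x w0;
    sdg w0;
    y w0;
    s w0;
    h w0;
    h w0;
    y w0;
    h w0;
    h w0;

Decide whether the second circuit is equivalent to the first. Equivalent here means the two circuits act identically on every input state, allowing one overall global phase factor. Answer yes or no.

No, they are not equivalent — no single phase factor reconciles the two unitaries.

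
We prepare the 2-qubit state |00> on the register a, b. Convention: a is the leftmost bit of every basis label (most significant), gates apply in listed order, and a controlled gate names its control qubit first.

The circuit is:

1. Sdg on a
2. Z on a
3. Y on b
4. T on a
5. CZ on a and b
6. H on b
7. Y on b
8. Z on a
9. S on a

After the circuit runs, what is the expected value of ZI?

The expectation value of ZI is 1.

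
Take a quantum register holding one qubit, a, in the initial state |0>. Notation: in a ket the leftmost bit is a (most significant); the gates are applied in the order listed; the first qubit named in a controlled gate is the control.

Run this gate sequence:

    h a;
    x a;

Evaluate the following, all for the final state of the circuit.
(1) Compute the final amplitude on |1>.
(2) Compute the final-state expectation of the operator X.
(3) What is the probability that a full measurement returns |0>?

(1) |1> carries amplitude sqrt(2)/2 in the final state.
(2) The observable X averages to 1.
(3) Outcome |0> occurs with probability 1/2.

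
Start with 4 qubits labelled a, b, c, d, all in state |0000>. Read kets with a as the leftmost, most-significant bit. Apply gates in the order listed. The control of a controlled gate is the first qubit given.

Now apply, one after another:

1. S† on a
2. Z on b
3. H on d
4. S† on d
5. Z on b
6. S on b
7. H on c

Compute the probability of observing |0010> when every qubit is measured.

The probability of measuring |0010> is 1/4.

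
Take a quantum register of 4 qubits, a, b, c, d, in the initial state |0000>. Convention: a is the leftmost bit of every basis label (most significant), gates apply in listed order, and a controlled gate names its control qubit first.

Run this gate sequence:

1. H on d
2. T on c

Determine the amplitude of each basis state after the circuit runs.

The resulting statevector has amplitude sqrt(2)/2 on |0000>, sqrt(2)/2 on |0001>, and 0 on every other basis state.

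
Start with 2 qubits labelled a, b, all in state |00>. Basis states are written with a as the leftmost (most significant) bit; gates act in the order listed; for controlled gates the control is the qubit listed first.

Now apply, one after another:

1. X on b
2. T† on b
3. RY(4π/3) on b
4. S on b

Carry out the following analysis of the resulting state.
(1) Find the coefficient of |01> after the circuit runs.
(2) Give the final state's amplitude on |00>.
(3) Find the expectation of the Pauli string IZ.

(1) |01> carries amplitude -exp(I*pi/4)/2 in the final state.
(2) The final state's coefficient on |00> equals sqrt(3)*exp(3*I*pi/4)/2.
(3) In the final state, IZ has expectation 1/2.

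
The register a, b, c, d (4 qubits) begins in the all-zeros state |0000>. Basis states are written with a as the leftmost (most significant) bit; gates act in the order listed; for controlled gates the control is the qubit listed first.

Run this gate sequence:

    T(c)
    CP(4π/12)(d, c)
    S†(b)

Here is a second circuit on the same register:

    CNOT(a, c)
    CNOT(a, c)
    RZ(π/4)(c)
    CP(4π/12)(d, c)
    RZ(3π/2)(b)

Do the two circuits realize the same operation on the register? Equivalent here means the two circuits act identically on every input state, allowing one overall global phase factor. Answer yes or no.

Yes, they are equivalent — the unitaries differ by at most a global phase.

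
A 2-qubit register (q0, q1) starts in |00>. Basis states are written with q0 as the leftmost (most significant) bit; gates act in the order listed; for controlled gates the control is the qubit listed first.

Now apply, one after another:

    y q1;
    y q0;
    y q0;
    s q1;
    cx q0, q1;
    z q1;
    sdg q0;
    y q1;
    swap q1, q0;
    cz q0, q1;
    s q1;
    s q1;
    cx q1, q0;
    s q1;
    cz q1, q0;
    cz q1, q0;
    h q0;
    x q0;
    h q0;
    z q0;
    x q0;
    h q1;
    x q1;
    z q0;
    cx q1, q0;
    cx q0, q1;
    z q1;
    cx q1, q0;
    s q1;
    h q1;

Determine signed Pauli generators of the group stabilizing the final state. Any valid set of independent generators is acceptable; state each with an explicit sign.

The stabilizer group can be generated by +XI, -IX, among other valid generating sets.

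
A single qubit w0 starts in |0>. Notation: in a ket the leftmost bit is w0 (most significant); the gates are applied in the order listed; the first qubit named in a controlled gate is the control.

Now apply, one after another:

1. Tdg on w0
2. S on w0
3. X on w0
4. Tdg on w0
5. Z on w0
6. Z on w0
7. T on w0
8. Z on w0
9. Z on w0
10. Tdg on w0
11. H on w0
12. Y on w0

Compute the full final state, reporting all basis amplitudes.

The resulting statevector has amplitude sqrt(2)*exp(I*pi/4)/2 on |0>, sqrt(2)*exp(I*pi/4)/2 on |1>. Key observation: gates 7-10 undo each other exactly, leaving only the rest of the circuit to track.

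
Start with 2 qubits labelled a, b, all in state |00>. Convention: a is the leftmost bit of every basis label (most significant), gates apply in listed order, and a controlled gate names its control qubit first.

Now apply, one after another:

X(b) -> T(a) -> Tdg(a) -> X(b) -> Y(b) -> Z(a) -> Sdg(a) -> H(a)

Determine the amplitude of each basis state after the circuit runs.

After the circuit, the state carries amplitude 0 on |00>, sqrt(2)*I/2 on |01>, 0 on |10>, sqrt(2)*I/2 on |11>. Key observation: the block from step 1 through step 4 cancels to the identity and can be dropped.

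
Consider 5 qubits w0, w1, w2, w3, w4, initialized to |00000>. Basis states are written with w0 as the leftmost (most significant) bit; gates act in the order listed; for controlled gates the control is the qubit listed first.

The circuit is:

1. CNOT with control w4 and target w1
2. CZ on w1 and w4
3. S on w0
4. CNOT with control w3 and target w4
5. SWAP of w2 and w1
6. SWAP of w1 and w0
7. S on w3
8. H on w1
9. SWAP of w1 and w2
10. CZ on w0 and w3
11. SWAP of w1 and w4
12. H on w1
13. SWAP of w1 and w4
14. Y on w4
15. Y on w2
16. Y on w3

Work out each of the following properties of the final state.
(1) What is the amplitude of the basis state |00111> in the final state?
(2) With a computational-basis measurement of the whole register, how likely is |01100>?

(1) The amplitude on |00111> is -I/2.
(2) A full measurement returns |01100> with probability 0.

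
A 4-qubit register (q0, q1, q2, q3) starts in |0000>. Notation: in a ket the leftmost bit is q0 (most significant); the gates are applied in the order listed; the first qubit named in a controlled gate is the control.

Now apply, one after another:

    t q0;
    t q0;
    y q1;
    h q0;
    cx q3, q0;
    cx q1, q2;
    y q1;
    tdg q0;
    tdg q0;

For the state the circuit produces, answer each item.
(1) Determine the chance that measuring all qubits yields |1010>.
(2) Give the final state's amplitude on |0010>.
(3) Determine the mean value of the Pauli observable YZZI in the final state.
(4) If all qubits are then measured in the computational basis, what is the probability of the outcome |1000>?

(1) Outcome |1010> occurs with probability 1/2.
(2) The amplitude on |0010> is sqrt(2)/2.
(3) In the final state, YZZI has expectation 1.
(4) A full measurement returns |1000> with probability 0.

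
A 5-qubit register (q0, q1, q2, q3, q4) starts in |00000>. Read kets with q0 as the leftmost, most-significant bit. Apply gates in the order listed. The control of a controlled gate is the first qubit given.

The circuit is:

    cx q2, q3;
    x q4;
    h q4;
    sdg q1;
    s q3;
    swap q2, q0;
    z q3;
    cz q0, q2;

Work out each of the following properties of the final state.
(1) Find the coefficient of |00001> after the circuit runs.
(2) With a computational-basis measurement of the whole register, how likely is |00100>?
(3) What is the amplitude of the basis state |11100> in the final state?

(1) |00001> carries amplitude -sqrt(2)/2 in the final state.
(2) The probability of measuring |00100> is 0.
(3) The amplitude on |11100> is 0.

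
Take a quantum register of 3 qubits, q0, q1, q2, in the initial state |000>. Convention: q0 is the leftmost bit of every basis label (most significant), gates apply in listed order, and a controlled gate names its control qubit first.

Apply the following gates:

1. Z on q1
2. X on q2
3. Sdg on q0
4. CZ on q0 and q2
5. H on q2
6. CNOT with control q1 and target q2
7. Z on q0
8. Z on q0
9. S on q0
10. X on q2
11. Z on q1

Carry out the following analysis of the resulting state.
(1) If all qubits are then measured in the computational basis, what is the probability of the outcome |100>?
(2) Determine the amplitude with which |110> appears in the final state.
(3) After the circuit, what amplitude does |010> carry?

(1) The probability of measuring |100> is 0.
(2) |110> carries amplitude 0 in the final state.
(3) The amplitude on |010> is 0.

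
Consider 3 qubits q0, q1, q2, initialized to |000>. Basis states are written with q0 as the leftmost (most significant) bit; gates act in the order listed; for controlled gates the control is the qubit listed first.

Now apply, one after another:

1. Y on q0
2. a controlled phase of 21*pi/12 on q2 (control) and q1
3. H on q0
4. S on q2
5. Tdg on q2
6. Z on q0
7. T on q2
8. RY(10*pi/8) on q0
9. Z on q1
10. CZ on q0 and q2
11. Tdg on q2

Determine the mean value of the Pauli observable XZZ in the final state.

In the final state, XZZ has expectation -sqrt(2)/2.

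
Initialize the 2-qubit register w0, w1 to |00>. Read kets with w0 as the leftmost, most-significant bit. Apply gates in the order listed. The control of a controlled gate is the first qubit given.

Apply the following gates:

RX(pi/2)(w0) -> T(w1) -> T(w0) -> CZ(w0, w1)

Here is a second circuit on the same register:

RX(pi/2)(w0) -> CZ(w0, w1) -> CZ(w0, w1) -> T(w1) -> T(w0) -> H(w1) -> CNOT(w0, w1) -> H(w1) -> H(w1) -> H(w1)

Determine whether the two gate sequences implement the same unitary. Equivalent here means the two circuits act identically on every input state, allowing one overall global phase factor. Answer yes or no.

Yes, they are equivalent — the unitaries differ by at most a global phase.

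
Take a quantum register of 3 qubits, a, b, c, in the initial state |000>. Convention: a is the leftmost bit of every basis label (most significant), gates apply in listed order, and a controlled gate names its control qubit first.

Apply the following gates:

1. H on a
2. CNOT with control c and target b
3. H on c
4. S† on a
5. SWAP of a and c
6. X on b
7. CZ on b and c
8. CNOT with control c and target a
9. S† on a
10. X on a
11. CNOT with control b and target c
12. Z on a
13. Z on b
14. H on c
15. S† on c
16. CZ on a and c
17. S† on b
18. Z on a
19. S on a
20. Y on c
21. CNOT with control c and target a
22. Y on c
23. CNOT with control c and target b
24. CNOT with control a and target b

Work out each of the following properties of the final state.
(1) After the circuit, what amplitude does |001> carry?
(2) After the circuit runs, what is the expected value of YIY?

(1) The final state's coefficient on |001> equals sqrt(2)*(1 + I)/4.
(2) The expectation value of YIY is 1.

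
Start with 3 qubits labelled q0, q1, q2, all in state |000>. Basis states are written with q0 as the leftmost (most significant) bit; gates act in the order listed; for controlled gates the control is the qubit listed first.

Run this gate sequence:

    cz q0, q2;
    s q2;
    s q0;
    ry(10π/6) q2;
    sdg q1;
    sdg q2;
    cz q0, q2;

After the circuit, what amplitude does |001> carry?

The final state's coefficient on |001> equals -I/2.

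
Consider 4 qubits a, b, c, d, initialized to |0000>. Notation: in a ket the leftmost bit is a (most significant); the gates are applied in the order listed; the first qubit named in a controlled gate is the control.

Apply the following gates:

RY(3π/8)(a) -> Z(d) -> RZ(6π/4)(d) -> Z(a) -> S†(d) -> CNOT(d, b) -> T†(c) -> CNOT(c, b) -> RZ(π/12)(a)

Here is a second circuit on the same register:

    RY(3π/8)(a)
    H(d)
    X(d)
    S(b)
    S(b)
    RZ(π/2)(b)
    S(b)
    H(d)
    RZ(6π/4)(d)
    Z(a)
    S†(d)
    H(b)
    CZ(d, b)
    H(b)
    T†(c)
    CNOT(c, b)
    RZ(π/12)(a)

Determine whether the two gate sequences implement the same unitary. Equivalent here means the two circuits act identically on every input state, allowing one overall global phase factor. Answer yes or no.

Yes: on every input state the two circuits agree up to one overall phase factor.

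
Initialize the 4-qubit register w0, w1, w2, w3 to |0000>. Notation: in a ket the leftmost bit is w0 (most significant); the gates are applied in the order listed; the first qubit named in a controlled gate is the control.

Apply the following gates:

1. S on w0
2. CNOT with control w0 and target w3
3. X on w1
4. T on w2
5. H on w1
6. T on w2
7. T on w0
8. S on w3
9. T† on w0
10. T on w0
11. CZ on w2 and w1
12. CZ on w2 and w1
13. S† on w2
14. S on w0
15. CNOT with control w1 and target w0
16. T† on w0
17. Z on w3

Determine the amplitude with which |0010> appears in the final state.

The amplitude on |0010> is 0.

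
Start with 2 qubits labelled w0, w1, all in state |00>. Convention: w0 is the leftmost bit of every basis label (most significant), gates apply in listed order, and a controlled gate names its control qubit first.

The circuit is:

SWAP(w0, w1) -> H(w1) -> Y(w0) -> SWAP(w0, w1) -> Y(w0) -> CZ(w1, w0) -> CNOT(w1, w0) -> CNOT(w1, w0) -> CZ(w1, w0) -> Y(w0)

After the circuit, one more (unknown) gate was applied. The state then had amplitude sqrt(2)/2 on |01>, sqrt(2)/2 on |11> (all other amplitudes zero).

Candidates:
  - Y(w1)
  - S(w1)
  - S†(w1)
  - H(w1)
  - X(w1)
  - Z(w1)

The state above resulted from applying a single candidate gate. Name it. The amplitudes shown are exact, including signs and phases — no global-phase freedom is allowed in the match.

The unique candidate consistent with the amplitudes is S†(w1). Key observation: the block from step 5 through step 10 cancels to the identity and can be dropped.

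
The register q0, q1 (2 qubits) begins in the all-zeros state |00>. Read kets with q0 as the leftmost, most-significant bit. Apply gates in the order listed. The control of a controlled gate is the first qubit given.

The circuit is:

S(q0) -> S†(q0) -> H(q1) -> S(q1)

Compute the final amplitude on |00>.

The amplitude on |00> is sqrt(2)/2. Key observation: steps 1-2 multiply out to the identity, so the circuit reduces to the remaining gates.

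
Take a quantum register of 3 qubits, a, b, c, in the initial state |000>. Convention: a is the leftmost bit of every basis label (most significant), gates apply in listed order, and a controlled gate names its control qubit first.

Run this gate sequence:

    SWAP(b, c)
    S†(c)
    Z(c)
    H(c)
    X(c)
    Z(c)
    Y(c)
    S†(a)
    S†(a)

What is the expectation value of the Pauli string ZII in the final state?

In the final state, ZII has expectation 1.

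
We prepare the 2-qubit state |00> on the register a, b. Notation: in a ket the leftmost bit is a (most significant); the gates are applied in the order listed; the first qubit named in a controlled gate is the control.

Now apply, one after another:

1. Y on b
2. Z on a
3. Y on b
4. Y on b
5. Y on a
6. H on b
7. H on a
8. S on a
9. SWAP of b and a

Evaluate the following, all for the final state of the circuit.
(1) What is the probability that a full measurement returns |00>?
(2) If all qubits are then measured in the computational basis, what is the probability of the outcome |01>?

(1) The probability of measuring |00> is 1/4.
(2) A full measurement returns |01> with probability 1/4.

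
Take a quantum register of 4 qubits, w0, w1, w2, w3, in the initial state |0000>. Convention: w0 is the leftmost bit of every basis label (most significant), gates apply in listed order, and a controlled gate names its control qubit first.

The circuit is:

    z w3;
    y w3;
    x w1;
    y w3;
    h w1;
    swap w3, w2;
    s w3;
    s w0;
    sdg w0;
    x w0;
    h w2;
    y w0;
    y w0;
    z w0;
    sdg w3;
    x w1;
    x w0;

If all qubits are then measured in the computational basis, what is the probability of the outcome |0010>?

A full measurement returns |0010> with probability 1/4. Key observation: the block from step 8 through step 9 cancels to the identity and can be dropped.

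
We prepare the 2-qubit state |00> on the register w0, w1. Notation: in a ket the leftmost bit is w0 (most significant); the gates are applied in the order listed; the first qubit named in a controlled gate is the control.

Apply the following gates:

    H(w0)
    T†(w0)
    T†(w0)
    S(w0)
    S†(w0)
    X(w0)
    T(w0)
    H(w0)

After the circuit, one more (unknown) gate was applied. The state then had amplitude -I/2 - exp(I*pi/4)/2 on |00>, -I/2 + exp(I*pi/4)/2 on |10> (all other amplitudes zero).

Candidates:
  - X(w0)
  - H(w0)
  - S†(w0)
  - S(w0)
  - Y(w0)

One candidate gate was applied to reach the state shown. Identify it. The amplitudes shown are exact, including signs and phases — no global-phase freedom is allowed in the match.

The unique candidate consistent with the amplitudes is X(w0).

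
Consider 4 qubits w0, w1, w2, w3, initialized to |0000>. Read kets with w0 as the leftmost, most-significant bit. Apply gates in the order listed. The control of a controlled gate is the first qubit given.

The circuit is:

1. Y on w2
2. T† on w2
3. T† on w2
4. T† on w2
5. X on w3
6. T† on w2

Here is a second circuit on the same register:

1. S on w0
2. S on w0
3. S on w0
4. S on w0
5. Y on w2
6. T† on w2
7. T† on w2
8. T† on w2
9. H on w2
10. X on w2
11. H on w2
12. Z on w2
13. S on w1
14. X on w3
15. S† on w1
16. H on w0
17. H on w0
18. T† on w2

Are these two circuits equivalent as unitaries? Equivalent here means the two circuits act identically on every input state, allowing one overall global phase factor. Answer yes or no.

Yes, they are equivalent — the unitaries differ by at most a global phase.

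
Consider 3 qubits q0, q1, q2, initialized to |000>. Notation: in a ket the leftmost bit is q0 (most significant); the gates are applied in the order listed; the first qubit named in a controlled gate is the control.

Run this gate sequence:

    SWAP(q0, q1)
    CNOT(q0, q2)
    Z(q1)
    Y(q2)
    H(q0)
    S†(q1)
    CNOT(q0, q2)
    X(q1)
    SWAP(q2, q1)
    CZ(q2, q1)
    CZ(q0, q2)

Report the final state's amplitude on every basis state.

The final amplitudes are -sqrt(2)*I/2 on |011>, -sqrt(2)*I/2 on |101>, and 0 on every other basis state.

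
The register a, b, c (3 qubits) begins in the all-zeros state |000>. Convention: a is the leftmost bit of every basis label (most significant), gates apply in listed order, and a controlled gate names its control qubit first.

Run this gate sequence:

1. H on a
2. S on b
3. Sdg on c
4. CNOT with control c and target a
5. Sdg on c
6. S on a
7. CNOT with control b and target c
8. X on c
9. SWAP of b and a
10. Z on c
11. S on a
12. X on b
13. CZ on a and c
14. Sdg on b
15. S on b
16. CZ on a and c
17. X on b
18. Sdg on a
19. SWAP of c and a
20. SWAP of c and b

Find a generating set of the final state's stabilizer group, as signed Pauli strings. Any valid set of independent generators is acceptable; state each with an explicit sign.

The stabilizer group can be generated by +IIY, -ZII, +IZI, among other valid generating sets. Key observation: steps 11-18 multiply out to the identity, so the circuit reduces to the remaining gates.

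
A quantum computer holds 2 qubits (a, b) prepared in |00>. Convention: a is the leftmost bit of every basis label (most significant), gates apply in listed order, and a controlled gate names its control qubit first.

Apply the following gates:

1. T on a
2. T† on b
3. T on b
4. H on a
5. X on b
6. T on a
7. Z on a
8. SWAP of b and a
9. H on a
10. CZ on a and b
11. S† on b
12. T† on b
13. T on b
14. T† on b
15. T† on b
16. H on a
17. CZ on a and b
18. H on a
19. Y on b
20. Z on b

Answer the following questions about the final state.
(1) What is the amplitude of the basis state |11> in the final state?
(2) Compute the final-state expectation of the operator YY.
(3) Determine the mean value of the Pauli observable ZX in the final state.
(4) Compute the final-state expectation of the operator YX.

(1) |11> carries amplitude I/2 in the final state.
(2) In the final state, YY has expectation sqrt(2)/2.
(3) The observable ZX averages to sqrt(2)/2.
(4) The observable YX averages to sqrt(2)/2.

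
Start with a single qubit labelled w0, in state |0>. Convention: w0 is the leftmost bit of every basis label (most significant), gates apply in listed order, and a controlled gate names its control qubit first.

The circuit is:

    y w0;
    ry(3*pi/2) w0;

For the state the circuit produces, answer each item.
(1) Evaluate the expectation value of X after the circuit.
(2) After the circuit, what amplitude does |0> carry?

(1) The observable X averages to 1.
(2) The amplitude on |0> is -sqrt(2)*I/2.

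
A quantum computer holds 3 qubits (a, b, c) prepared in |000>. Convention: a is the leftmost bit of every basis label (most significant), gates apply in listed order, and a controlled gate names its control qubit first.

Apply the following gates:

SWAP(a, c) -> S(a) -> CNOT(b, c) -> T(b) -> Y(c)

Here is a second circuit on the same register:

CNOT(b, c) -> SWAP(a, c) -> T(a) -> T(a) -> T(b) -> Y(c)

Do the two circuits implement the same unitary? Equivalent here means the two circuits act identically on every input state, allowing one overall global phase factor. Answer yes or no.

No: there is an input state on which the two circuits produce genuinely different outputs (not merely differing by a phase).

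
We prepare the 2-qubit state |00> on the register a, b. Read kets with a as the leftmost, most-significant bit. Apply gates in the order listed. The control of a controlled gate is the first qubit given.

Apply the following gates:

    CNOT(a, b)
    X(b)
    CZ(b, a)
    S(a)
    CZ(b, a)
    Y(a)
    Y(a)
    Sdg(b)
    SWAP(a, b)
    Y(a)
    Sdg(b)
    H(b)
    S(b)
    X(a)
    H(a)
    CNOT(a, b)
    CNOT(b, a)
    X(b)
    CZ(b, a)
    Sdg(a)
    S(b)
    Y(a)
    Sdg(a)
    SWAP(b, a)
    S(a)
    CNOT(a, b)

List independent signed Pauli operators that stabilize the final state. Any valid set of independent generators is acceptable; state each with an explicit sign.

One valid set of independent stabilizer generators is -YI, -IY (any independent generating set of the same group is equally correct).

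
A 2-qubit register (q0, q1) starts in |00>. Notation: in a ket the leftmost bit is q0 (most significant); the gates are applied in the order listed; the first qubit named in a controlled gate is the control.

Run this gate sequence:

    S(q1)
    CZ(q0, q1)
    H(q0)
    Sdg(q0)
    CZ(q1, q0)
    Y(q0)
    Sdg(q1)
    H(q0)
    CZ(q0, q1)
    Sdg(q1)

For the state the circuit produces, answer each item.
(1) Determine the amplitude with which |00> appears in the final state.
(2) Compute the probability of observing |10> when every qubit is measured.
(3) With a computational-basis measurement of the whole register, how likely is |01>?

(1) |00> carries amplitude -1/2 + I/2 in the final state.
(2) Outcome |10> occurs with probability 1/2.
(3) A full measurement returns |01> with probability 0.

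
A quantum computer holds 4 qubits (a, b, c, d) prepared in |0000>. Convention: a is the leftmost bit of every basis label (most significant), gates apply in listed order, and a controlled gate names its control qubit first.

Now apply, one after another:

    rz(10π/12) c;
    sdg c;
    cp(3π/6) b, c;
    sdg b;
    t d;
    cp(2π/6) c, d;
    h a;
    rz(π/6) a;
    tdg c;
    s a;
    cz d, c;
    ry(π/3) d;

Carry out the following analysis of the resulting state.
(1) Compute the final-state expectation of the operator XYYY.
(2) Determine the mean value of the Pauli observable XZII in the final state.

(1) The expectation value of XYYY is 0.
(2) The observable XZII averages to -1/2.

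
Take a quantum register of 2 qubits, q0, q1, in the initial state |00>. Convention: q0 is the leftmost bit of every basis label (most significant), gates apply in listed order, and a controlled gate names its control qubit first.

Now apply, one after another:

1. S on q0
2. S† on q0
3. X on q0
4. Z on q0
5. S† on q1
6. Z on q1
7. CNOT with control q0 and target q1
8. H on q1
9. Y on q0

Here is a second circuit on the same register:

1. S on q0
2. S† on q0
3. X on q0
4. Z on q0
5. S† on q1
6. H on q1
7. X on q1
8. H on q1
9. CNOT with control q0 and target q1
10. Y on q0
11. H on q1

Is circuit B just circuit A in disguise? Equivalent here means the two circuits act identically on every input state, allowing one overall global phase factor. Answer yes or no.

Yes, they are equivalent — the unitaries differ by at most a global phase.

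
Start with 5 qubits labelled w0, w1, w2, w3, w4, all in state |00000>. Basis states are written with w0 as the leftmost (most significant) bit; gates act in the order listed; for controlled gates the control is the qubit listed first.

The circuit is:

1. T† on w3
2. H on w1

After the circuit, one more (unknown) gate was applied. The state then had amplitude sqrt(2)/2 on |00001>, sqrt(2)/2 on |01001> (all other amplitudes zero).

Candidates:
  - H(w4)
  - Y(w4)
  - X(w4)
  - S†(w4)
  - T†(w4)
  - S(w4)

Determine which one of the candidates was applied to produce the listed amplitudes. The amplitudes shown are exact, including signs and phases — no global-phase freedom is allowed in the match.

The unique candidate consistent with the amplitudes is X(w4).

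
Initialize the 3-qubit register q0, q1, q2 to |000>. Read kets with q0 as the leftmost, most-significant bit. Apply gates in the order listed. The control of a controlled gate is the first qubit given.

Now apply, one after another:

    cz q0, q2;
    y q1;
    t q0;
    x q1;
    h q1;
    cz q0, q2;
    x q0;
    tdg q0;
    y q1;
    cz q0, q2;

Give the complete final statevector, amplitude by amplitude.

After the circuit, the state carries amplitude -sqrt(2)*exp(3*I*pi/4)/2 on |100>, sqrt(2)*exp(3*I*pi/4)/2 on |110>, and 0 on every other basis state.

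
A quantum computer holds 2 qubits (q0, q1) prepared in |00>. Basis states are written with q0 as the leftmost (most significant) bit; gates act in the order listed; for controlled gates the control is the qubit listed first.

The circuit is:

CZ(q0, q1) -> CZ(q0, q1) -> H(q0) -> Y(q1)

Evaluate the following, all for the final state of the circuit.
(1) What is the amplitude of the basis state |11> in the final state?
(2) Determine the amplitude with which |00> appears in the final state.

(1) |11> carries amplitude sqrt(2)*I/2 in the final state. Key observation: the block from step 1 through step 2 cancels to the identity and can be dropped.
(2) |00> carries amplitude 0 in the final state.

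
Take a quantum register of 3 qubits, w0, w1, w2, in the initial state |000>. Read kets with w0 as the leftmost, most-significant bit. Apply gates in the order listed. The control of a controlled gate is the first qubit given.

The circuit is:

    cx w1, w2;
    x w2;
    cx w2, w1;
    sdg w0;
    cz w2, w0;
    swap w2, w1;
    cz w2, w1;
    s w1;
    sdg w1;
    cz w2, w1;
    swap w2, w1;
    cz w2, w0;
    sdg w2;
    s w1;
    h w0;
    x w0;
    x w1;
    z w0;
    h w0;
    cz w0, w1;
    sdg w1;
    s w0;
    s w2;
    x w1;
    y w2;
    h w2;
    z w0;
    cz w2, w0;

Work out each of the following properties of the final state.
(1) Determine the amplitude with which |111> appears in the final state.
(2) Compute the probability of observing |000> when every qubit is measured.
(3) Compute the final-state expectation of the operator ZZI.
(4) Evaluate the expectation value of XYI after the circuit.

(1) |111> carries amplitude sqrt(2)*I/2 in the final state. Key observation: the block from step 5 through step 12 cancels to the identity and can be dropped.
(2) Outcome |000> occurs with probability 0.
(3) The expectation value of ZZI is 1.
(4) The observable XYI averages to 0.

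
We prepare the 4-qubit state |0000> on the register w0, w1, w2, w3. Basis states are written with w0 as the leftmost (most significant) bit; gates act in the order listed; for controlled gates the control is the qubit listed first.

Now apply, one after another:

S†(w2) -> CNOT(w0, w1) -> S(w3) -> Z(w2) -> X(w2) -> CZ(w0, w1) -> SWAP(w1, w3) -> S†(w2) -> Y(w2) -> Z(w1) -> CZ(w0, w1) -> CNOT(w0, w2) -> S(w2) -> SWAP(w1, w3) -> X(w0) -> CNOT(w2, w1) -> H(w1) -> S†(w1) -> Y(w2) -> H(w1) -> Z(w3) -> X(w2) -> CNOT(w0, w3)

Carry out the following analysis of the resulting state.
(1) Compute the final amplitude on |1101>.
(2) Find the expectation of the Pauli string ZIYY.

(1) The final state's coefficient on |1101> equals 1/2 - I/2.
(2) In the final state, ZIYY has expectation 0.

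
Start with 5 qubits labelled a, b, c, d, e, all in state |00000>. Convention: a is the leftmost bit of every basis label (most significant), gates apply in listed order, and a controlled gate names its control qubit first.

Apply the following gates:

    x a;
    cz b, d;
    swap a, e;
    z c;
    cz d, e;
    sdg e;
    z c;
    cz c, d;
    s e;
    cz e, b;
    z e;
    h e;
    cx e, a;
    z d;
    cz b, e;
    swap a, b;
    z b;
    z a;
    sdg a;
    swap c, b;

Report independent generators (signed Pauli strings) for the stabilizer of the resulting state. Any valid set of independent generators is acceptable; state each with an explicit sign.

The stabilizer group can be generated by +IIXIX, +ZIIII, +IZIII, +IIZIZ, +IIIZI, among other valid generating sets.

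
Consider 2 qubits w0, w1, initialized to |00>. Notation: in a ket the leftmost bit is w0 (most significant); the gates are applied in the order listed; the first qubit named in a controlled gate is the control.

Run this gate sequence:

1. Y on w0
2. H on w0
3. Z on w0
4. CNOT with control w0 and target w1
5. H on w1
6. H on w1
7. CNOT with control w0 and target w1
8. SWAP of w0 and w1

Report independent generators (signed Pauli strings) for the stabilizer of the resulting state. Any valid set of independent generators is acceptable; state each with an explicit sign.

The final state is stabilized by the group generated by +IX, +ZI; other independent generating sets are equally valid. Key observation: steps 4-7 multiply out to the identity, so the circuit reduces to the remaining gates.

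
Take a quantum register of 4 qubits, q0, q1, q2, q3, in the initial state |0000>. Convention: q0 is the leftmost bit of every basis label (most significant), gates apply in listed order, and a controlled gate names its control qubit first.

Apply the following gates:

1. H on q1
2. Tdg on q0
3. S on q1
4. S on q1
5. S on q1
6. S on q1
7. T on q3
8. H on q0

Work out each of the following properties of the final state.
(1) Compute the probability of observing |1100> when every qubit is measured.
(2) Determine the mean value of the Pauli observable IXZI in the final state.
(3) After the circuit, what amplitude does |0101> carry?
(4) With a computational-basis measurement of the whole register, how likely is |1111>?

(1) A full measurement returns |1100> with probability 1/4. Key observation: steps 3-6 multiply out to the identity, so the circuit reduces to the remaining gates.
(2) The expectation value of IXZI is 1.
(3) The final state's coefficient on |0101> equals 0.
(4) Outcome |1111> occurs with probability 0.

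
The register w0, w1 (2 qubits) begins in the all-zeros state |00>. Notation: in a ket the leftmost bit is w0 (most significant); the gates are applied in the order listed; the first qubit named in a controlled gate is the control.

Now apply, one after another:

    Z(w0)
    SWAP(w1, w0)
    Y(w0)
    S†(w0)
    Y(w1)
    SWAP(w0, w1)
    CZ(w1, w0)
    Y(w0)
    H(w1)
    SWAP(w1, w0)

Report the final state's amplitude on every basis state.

After the circuit, the state carries amplitude -sqrt(2)/2 on |00>, 0 on |01>, sqrt(2)/2 on |10>, 0 on |11>.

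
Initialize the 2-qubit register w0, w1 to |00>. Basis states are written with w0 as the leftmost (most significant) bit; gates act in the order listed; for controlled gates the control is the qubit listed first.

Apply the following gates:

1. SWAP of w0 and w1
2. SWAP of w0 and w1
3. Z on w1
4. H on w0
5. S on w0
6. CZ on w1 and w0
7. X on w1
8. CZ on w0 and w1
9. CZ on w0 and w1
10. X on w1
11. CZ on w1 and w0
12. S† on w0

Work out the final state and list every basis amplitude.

After the circuit, the state carries amplitude sqrt(2)/2 on |00>, 0 on |01>, sqrt(2)/2 on |10>, 0 on |11>. Key observation: gates 5-12 undo each other exactly, leaving only the rest of the circuit to track.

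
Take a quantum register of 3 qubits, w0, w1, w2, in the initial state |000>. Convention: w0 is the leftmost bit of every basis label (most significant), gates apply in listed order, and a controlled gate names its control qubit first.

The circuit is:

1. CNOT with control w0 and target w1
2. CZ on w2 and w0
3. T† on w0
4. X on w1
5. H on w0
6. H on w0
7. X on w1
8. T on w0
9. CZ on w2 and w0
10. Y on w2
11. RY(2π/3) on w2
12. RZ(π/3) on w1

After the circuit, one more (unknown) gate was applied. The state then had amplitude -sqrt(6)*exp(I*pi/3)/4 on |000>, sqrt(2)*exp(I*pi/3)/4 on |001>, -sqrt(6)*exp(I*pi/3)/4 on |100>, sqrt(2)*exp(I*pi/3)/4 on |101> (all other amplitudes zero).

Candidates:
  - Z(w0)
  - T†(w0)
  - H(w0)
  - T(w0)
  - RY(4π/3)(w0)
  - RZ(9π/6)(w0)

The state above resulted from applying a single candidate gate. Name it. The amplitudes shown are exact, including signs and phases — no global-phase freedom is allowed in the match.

It was H(w0) that produced the state shown. Key observation: the block from step 2 through step 9 cancels to the identity and can be dropped.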